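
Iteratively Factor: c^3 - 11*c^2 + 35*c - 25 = (c - 5)*(c^2 - 6*c + 5) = (c - 5)*(c - 1)*(c - 5)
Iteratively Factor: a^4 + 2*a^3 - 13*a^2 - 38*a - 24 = (a + 3)*(a^3 - a^2 - 10*a - 8) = (a + 2)*(a + 3)*(a^2 - 3*a - 4) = (a + 1)*(a + 2)*(a + 3)*(a - 4)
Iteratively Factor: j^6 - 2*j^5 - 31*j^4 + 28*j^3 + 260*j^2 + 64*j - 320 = (j + 2)*(j^5 - 4*j^4 - 23*j^3 + 74*j^2 + 112*j - 160) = (j + 2)*(j + 4)*(j^4 - 8*j^3 + 9*j^2 + 38*j - 40) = (j - 5)*(j + 2)*(j + 4)*(j^3 - 3*j^2 - 6*j + 8) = (j - 5)*(j - 4)*(j + 2)*(j + 4)*(j^2 + j - 2) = (j - 5)*(j - 4)*(j + 2)^2*(j + 4)*(j - 1)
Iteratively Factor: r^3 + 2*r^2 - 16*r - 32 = (r + 4)*(r^2 - 2*r - 8) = (r + 2)*(r + 4)*(r - 4)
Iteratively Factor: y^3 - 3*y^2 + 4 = (y - 2)*(y^2 - y - 2) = (y - 2)^2*(y + 1)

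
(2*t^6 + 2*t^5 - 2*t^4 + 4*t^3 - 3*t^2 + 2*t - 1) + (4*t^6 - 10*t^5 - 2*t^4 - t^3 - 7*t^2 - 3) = 6*t^6 - 8*t^5 - 4*t^4 + 3*t^3 - 10*t^2 + 2*t - 4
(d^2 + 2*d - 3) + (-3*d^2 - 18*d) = -2*d^2 - 16*d - 3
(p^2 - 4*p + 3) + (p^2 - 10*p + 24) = 2*p^2 - 14*p + 27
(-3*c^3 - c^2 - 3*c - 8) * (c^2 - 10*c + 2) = -3*c^5 + 29*c^4 + c^3 + 20*c^2 + 74*c - 16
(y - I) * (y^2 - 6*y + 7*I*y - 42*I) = y^3 - 6*y^2 + 6*I*y^2 + 7*y - 36*I*y - 42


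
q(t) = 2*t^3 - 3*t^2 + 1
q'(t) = 6*t^2 - 6*t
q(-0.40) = 0.39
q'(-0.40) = 3.36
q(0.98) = 0.00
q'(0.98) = -0.12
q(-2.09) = -30.36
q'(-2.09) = 38.75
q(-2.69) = -59.64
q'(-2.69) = 59.56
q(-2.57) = -52.76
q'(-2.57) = 55.05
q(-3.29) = -102.69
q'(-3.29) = 84.68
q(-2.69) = -59.64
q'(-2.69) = 59.56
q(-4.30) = -213.48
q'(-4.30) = 136.74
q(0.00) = 1.00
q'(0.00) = 0.00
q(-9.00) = -1700.00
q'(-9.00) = 540.00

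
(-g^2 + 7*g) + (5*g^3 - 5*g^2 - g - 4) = 5*g^3 - 6*g^2 + 6*g - 4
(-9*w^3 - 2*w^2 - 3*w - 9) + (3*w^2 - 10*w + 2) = -9*w^3 + w^2 - 13*w - 7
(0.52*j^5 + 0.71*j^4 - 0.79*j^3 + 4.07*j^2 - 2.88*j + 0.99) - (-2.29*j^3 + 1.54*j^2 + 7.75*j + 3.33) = 0.52*j^5 + 0.71*j^4 + 1.5*j^3 + 2.53*j^2 - 10.63*j - 2.34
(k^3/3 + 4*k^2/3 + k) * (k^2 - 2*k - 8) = k^5/3 + 2*k^4/3 - 13*k^3/3 - 38*k^2/3 - 8*k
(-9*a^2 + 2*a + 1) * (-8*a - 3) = 72*a^3 + 11*a^2 - 14*a - 3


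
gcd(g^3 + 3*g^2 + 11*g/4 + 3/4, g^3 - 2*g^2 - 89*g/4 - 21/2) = g + 1/2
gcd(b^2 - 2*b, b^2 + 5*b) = b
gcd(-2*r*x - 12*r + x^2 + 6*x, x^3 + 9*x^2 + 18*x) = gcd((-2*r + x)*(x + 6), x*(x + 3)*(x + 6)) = x + 6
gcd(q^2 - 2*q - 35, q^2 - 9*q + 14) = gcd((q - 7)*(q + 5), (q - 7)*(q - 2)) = q - 7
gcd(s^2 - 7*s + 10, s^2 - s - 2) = s - 2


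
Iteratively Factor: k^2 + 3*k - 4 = (k + 4)*(k - 1)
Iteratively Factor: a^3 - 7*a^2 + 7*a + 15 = (a + 1)*(a^2 - 8*a + 15) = (a - 5)*(a + 1)*(a - 3)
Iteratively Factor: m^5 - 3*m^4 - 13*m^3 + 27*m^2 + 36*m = (m - 4)*(m^4 + m^3 - 9*m^2 - 9*m) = m*(m - 4)*(m^3 + m^2 - 9*m - 9) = m*(m - 4)*(m - 3)*(m^2 + 4*m + 3) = m*(m - 4)*(m - 3)*(m + 3)*(m + 1)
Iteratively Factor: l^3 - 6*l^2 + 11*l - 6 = (l - 2)*(l^2 - 4*l + 3) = (l - 3)*(l - 2)*(l - 1)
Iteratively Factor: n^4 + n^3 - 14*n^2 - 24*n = (n + 3)*(n^3 - 2*n^2 - 8*n) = (n - 4)*(n + 3)*(n^2 + 2*n) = n*(n - 4)*(n + 3)*(n + 2)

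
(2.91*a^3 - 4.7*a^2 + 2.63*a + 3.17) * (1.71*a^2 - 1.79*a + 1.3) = 4.9761*a^5 - 13.2459*a^4 + 16.6933*a^3 - 5.397*a^2 - 2.2553*a + 4.121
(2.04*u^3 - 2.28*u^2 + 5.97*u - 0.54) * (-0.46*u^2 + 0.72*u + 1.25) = -0.9384*u^5 + 2.5176*u^4 - 1.8378*u^3 + 1.6968*u^2 + 7.0737*u - 0.675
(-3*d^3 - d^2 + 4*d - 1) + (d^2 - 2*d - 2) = -3*d^3 + 2*d - 3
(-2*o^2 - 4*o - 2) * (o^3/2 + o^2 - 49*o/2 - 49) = -o^5 - 4*o^4 + 44*o^3 + 194*o^2 + 245*o + 98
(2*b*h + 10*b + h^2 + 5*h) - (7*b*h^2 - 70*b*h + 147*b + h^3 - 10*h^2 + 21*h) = -7*b*h^2 + 72*b*h - 137*b - h^3 + 11*h^2 - 16*h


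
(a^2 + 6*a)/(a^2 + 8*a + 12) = a/(a + 2)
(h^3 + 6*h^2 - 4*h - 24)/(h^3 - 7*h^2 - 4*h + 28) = (h + 6)/(h - 7)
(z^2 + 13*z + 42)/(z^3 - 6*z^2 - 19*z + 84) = (z^2 + 13*z + 42)/(z^3 - 6*z^2 - 19*z + 84)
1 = 1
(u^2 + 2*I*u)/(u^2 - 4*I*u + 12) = u/(u - 6*I)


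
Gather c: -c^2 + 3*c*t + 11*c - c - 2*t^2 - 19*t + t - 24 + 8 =-c^2 + c*(3*t + 10) - 2*t^2 - 18*t - 16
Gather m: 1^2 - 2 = -1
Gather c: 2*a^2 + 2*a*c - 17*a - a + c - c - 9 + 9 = 2*a^2 + 2*a*c - 18*a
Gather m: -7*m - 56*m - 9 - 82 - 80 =-63*m - 171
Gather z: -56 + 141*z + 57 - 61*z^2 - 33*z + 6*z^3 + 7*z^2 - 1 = 6*z^3 - 54*z^2 + 108*z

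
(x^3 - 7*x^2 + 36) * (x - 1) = x^4 - 8*x^3 + 7*x^2 + 36*x - 36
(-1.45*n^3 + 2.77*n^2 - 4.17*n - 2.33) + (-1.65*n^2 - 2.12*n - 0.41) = -1.45*n^3 + 1.12*n^2 - 6.29*n - 2.74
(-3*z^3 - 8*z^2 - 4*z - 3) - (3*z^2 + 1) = -3*z^3 - 11*z^2 - 4*z - 4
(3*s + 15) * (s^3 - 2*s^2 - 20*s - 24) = 3*s^4 + 9*s^3 - 90*s^2 - 372*s - 360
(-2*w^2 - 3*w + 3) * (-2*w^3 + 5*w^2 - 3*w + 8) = 4*w^5 - 4*w^4 - 15*w^3 + 8*w^2 - 33*w + 24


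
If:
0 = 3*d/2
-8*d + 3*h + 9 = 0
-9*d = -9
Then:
No Solution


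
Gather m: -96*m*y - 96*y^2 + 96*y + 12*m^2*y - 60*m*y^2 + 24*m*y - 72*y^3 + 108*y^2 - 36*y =12*m^2*y + m*(-60*y^2 - 72*y) - 72*y^3 + 12*y^2 + 60*y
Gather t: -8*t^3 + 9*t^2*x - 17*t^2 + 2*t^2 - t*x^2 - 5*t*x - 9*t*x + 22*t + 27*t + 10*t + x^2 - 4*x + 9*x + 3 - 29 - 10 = -8*t^3 + t^2*(9*x - 15) + t*(-x^2 - 14*x + 59) + x^2 + 5*x - 36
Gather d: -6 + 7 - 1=0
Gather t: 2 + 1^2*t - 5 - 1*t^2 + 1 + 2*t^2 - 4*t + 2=t^2 - 3*t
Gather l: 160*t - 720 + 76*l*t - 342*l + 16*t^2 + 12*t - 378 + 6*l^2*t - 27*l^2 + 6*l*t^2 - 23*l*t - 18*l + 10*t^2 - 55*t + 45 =l^2*(6*t - 27) + l*(6*t^2 + 53*t - 360) + 26*t^2 + 117*t - 1053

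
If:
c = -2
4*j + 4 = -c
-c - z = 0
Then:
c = -2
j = -1/2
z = 2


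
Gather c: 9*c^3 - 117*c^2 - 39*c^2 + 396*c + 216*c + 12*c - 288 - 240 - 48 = 9*c^3 - 156*c^2 + 624*c - 576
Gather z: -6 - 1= -7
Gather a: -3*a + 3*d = -3*a + 3*d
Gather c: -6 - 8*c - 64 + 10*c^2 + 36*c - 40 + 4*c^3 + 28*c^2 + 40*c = 4*c^3 + 38*c^2 + 68*c - 110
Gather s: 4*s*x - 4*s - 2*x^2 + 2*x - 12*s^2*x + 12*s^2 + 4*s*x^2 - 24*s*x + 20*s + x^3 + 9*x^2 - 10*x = s^2*(12 - 12*x) + s*(4*x^2 - 20*x + 16) + x^3 + 7*x^2 - 8*x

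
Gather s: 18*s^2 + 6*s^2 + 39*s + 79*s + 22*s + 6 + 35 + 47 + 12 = 24*s^2 + 140*s + 100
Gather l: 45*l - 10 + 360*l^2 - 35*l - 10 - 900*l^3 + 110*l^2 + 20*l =-900*l^3 + 470*l^2 + 30*l - 20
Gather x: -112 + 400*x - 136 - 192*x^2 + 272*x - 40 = -192*x^2 + 672*x - 288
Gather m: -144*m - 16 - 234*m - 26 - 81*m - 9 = -459*m - 51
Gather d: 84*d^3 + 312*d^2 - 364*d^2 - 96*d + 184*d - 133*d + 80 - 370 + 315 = 84*d^3 - 52*d^2 - 45*d + 25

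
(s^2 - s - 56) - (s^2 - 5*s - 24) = 4*s - 32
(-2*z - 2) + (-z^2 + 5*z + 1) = -z^2 + 3*z - 1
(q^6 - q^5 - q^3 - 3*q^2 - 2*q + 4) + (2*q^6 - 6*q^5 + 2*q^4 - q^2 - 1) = 3*q^6 - 7*q^5 + 2*q^4 - q^3 - 4*q^2 - 2*q + 3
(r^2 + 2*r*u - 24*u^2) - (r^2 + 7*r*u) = -5*r*u - 24*u^2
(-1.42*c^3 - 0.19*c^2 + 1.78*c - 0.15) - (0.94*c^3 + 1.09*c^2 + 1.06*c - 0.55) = -2.36*c^3 - 1.28*c^2 + 0.72*c + 0.4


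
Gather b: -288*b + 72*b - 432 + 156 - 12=-216*b - 288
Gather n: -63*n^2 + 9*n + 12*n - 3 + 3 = -63*n^2 + 21*n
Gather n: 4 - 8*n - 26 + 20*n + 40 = 12*n + 18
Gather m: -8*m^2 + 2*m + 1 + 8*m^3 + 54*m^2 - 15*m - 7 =8*m^3 + 46*m^2 - 13*m - 6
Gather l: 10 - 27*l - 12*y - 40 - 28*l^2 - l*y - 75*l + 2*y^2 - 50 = -28*l^2 + l*(-y - 102) + 2*y^2 - 12*y - 80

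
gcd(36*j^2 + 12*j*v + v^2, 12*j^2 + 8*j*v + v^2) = 6*j + v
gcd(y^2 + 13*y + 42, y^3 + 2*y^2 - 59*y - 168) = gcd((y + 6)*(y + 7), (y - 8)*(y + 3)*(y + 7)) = y + 7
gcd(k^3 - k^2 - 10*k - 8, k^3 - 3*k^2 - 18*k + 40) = 1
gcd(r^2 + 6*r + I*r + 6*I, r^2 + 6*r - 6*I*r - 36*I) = r + 6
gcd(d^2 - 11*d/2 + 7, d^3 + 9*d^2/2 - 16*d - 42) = d - 7/2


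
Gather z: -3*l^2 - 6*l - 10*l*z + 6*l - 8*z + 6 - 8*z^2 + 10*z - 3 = -3*l^2 - 8*z^2 + z*(2 - 10*l) + 3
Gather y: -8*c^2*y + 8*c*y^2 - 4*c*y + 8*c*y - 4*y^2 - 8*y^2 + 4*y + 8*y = y^2*(8*c - 12) + y*(-8*c^2 + 4*c + 12)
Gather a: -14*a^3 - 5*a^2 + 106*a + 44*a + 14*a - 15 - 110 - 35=-14*a^3 - 5*a^2 + 164*a - 160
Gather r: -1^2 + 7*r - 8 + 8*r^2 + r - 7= 8*r^2 + 8*r - 16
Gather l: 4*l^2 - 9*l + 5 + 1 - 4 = 4*l^2 - 9*l + 2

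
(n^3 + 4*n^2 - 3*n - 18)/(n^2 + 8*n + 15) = (n^2 + n - 6)/(n + 5)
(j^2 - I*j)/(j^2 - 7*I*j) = (j - I)/(j - 7*I)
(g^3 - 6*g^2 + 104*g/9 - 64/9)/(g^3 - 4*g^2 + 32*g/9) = (g - 2)/g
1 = 1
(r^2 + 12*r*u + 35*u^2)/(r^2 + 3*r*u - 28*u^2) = (r + 5*u)/(r - 4*u)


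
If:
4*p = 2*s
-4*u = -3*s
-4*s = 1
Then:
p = -1/8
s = -1/4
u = -3/16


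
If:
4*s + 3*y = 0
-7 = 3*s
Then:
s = -7/3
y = 28/9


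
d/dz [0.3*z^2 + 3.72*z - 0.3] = 0.6*z + 3.72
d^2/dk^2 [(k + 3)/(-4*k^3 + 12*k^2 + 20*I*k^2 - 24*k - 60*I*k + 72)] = (-(k + 3)*(3*k^2 - 6*k - 10*I*k + 6 + 15*I)^2 + (3*k^2 - 6*k - 10*I*k - (k + 3)*(-3*k + 3 + 5*I) + 6 + 15*I)*(k^3 - 3*k^2 - 5*I*k^2 + 6*k + 15*I*k - 18))/(2*(k^3 - 3*k^2 - 5*I*k^2 + 6*k + 15*I*k - 18)^3)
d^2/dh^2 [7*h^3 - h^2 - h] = 42*h - 2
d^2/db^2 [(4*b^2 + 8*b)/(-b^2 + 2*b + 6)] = 16*(-2*b^3 - 9*b^2 - 18*b - 6)/(b^6 - 6*b^5 - 6*b^4 + 64*b^3 + 36*b^2 - 216*b - 216)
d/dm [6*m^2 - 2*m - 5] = 12*m - 2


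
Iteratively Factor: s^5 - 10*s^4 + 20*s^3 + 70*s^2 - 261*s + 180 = (s + 3)*(s^4 - 13*s^3 + 59*s^2 - 107*s + 60) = (s - 1)*(s + 3)*(s^3 - 12*s^2 + 47*s - 60) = (s - 4)*(s - 1)*(s + 3)*(s^2 - 8*s + 15) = (s - 5)*(s - 4)*(s - 1)*(s + 3)*(s - 3)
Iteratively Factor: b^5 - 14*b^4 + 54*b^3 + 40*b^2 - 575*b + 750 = (b + 3)*(b^4 - 17*b^3 + 105*b^2 - 275*b + 250) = (b - 2)*(b + 3)*(b^3 - 15*b^2 + 75*b - 125) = (b - 5)*(b - 2)*(b + 3)*(b^2 - 10*b + 25) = (b - 5)^2*(b - 2)*(b + 3)*(b - 5)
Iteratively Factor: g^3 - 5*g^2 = (g)*(g^2 - 5*g) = g*(g - 5)*(g)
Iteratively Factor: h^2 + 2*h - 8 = (h - 2)*(h + 4)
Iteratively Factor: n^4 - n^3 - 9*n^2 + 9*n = (n - 1)*(n^3 - 9*n) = (n - 3)*(n - 1)*(n^2 + 3*n) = n*(n - 3)*(n - 1)*(n + 3)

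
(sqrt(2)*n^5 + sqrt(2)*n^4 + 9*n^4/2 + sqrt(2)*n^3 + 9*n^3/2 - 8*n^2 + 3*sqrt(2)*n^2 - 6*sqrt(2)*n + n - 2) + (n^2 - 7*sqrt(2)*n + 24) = sqrt(2)*n^5 + sqrt(2)*n^4 + 9*n^4/2 + sqrt(2)*n^3 + 9*n^3/2 - 7*n^2 + 3*sqrt(2)*n^2 - 13*sqrt(2)*n + n + 22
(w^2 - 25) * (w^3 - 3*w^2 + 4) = w^5 - 3*w^4 - 25*w^3 + 79*w^2 - 100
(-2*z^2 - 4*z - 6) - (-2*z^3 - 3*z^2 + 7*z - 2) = 2*z^3 + z^2 - 11*z - 4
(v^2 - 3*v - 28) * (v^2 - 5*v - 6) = v^4 - 8*v^3 - 19*v^2 + 158*v + 168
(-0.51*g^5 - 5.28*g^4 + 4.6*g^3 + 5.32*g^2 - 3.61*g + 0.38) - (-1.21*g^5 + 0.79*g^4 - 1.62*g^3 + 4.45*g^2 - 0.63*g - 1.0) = 0.7*g^5 - 6.07*g^4 + 6.22*g^3 + 0.87*g^2 - 2.98*g + 1.38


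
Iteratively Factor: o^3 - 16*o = (o + 4)*(o^2 - 4*o) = (o - 4)*(o + 4)*(o)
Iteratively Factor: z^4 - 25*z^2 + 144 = (z + 4)*(z^3 - 4*z^2 - 9*z + 36) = (z + 3)*(z + 4)*(z^2 - 7*z + 12) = (z - 3)*(z + 3)*(z + 4)*(z - 4)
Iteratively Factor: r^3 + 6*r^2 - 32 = (r + 4)*(r^2 + 2*r - 8) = (r + 4)^2*(r - 2)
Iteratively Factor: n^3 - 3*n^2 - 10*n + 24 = (n - 4)*(n^2 + n - 6) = (n - 4)*(n + 3)*(n - 2)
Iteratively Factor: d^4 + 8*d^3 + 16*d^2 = (d)*(d^3 + 8*d^2 + 16*d) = d^2*(d^2 + 8*d + 16) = d^2*(d + 4)*(d + 4)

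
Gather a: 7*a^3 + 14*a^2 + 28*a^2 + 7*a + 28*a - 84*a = 7*a^3 + 42*a^2 - 49*a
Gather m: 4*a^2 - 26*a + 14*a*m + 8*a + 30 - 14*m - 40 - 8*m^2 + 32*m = 4*a^2 - 18*a - 8*m^2 + m*(14*a + 18) - 10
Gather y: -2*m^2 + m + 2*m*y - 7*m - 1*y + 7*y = -2*m^2 - 6*m + y*(2*m + 6)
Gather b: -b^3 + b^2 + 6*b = -b^3 + b^2 + 6*b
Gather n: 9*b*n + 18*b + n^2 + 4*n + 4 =18*b + n^2 + n*(9*b + 4) + 4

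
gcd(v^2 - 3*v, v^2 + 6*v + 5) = 1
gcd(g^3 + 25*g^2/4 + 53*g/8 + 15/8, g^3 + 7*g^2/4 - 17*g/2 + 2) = 1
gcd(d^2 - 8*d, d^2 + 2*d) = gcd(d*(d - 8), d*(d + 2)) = d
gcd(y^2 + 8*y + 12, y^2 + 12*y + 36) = y + 6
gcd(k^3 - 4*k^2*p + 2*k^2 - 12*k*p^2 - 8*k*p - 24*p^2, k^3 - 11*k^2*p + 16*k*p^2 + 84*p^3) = -k^2 + 4*k*p + 12*p^2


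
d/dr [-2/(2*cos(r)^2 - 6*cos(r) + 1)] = 4*(3 - 2*cos(r))*sin(r)/(-6*cos(r) + cos(2*r) + 2)^2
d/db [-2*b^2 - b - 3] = -4*b - 1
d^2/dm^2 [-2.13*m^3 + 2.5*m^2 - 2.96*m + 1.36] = 5.0 - 12.78*m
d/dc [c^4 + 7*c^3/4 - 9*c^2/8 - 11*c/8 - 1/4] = 4*c^3 + 21*c^2/4 - 9*c/4 - 11/8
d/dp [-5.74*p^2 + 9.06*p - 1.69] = 9.06 - 11.48*p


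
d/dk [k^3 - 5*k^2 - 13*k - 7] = 3*k^2 - 10*k - 13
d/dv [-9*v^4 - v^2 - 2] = -36*v^3 - 2*v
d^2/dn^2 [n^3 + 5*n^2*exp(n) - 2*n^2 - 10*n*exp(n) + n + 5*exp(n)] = 5*n^2*exp(n) + 10*n*exp(n) + 6*n - 5*exp(n) - 4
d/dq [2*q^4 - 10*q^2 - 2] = 8*q^3 - 20*q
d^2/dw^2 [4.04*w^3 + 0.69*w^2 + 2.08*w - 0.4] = 24.24*w + 1.38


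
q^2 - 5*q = q*(q - 5)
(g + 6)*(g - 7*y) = g^2 - 7*g*y + 6*g - 42*y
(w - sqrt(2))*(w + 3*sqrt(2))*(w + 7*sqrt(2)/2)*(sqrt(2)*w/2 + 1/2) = sqrt(2)*w^4/2 + 6*w^3 + 27*sqrt(2)*w^2/4 - 17*w - 21*sqrt(2)/2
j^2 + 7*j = j*(j + 7)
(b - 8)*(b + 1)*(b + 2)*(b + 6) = b^4 + b^3 - 52*b^2 - 148*b - 96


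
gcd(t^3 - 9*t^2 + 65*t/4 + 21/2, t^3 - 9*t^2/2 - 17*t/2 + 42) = t - 7/2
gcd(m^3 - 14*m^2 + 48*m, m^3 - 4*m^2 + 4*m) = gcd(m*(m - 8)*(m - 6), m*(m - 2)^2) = m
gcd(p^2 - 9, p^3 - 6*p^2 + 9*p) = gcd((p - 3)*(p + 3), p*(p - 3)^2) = p - 3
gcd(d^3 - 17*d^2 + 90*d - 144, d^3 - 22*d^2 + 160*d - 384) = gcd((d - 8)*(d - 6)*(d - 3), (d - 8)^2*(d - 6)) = d^2 - 14*d + 48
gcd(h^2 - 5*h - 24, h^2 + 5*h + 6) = h + 3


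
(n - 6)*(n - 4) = n^2 - 10*n + 24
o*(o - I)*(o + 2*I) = o^3 + I*o^2 + 2*o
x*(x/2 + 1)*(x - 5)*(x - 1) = x^4/2 - 2*x^3 - 7*x^2/2 + 5*x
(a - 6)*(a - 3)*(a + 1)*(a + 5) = a^4 - 3*a^3 - 31*a^2 + 63*a + 90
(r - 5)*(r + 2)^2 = r^3 - r^2 - 16*r - 20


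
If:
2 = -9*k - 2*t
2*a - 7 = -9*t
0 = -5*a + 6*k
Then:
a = -64/127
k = -160/381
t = 113/127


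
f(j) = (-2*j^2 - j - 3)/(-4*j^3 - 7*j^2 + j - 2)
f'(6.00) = -0.01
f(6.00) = 0.07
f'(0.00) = 1.25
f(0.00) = 1.50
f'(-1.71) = -5.55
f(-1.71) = 1.71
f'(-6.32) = -0.02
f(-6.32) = -0.11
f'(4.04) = -0.02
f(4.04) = 0.11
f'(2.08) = -0.11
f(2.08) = 0.21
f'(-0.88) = 0.02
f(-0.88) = 0.66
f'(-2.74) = -0.84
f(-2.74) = -0.61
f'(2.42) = -0.08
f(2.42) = 0.18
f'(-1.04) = -0.23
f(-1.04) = 0.67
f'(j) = (-4*j - 1)/(-4*j^3 - 7*j^2 + j - 2) + (-2*j^2 - j - 3)*(12*j^2 + 14*j - 1)/(-4*j^3 - 7*j^2 + j - 2)^2 = (-8*j^4 - 8*j^3 - 45*j^2 - 34*j + 5)/(16*j^6 + 56*j^5 + 41*j^4 + 2*j^3 + 29*j^2 - 4*j + 4)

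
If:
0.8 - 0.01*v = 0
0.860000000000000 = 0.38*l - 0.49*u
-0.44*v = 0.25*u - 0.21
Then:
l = -178.21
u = -139.96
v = 80.00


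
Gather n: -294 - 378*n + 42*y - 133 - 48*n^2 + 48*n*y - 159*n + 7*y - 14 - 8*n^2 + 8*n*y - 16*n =-56*n^2 + n*(56*y - 553) + 49*y - 441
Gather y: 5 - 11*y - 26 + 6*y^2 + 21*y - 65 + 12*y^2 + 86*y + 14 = 18*y^2 + 96*y - 72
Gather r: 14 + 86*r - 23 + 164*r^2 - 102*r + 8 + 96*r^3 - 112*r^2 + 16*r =96*r^3 + 52*r^2 - 1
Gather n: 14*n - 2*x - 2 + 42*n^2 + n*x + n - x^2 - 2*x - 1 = 42*n^2 + n*(x + 15) - x^2 - 4*x - 3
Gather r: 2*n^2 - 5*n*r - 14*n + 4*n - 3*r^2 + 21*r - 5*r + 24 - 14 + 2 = 2*n^2 - 10*n - 3*r^2 + r*(16 - 5*n) + 12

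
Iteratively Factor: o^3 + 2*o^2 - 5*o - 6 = (o - 2)*(o^2 + 4*o + 3) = (o - 2)*(o + 1)*(o + 3)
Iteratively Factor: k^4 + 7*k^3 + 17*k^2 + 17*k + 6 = (k + 3)*(k^3 + 4*k^2 + 5*k + 2) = (k + 2)*(k + 3)*(k^2 + 2*k + 1) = (k + 1)*(k + 2)*(k + 3)*(k + 1)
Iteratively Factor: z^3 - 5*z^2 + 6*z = (z - 3)*(z^2 - 2*z) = z*(z - 3)*(z - 2)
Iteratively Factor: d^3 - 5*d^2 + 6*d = (d - 3)*(d^2 - 2*d) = (d - 3)*(d - 2)*(d)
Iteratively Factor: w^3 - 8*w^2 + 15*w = (w)*(w^2 - 8*w + 15) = w*(w - 5)*(w - 3)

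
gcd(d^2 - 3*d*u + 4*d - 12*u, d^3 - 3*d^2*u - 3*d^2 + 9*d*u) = -d + 3*u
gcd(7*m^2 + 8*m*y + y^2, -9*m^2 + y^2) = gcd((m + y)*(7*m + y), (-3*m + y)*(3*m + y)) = 1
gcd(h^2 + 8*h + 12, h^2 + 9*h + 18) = h + 6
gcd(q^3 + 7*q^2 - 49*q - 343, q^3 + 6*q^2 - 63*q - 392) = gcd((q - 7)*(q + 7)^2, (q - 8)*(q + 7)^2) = q^2 + 14*q + 49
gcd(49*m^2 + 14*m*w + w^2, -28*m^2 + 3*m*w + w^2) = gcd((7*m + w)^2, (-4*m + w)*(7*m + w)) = 7*m + w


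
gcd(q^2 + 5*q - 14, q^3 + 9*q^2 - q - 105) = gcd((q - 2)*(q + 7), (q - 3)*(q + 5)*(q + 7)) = q + 7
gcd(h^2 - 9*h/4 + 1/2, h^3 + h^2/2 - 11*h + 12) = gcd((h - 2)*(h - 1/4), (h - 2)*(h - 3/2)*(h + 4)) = h - 2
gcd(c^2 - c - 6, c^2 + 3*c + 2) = c + 2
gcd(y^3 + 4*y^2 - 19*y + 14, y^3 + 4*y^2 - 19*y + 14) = y^3 + 4*y^2 - 19*y + 14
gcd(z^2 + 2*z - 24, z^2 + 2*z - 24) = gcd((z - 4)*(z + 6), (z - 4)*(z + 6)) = z^2 + 2*z - 24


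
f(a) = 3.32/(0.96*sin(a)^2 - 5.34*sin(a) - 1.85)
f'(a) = 3.32*(-1.92*sin(a)*cos(a) + 5.34*cos(a))/(0.96*sin(a)^2 - 5.34*sin(a) - 1.85)^2 = (17.7288 - 6.3744*sin(a))*cos(a)/(-0.96*sin(a)^2 + 5.34*sin(a) + 1.85)^2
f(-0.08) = -2.34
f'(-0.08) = 9.05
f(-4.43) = -0.54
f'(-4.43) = -0.09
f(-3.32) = -1.20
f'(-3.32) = -2.13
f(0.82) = -0.63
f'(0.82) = 0.32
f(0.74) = -0.66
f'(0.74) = 0.39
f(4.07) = 1.09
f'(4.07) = -1.48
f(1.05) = -0.58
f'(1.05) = 0.18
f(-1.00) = 1.00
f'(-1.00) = 1.13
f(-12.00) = -0.75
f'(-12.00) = 0.61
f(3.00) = -1.28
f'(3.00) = -2.49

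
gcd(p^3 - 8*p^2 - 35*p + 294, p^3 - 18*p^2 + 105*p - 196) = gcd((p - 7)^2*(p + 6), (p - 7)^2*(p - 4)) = p^2 - 14*p + 49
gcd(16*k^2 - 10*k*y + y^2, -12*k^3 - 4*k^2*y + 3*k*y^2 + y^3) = -2*k + y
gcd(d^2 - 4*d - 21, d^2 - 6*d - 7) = d - 7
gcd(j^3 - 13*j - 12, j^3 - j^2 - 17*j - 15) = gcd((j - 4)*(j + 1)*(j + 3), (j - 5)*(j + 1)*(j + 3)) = j^2 + 4*j + 3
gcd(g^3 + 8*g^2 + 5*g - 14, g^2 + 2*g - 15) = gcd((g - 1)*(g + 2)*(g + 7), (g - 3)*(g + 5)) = 1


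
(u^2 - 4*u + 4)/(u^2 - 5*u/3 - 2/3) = 3*(u - 2)/(3*u + 1)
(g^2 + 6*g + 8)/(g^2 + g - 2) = (g + 4)/(g - 1)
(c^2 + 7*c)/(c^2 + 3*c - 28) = c/(c - 4)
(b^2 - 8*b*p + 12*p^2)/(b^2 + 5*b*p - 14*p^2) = (b - 6*p)/(b + 7*p)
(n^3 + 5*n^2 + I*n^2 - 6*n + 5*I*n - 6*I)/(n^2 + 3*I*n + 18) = (n^3 + n^2*(5 + I) + n*(-6 + 5*I) - 6*I)/(n^2 + 3*I*n + 18)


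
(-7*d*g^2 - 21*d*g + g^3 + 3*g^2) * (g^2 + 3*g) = -7*d*g^4 - 42*d*g^3 - 63*d*g^2 + g^5 + 6*g^4 + 9*g^3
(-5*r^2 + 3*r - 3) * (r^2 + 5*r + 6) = -5*r^4 - 22*r^3 - 18*r^2 + 3*r - 18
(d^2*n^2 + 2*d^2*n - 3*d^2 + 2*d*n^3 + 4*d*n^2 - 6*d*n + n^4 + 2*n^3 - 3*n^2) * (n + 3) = d^2*n^3 + 5*d^2*n^2 + 3*d^2*n - 9*d^2 + 2*d*n^4 + 10*d*n^3 + 6*d*n^2 - 18*d*n + n^5 + 5*n^4 + 3*n^3 - 9*n^2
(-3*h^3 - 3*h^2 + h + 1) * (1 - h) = 3*h^4 - 4*h^2 + 1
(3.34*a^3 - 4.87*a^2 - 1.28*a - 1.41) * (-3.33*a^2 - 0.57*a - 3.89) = -11.1222*a^5 + 14.3133*a^4 - 5.9543*a^3 + 24.3692*a^2 + 5.7829*a + 5.4849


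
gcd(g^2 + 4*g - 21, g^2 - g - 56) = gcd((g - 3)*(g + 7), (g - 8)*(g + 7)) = g + 7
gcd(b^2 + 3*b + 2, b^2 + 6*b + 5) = b + 1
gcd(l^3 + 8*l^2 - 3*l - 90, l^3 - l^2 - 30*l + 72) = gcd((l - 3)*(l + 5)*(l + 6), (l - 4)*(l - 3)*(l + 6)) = l^2 + 3*l - 18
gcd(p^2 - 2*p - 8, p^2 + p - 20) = p - 4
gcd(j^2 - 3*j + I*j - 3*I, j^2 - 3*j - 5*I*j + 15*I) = j - 3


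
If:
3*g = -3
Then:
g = -1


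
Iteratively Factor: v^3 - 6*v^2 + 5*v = (v - 1)*(v^2 - 5*v) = (v - 5)*(v - 1)*(v)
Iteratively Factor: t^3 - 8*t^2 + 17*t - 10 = (t - 5)*(t^2 - 3*t + 2) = (t - 5)*(t - 2)*(t - 1)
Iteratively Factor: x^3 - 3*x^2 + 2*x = (x)*(x^2 - 3*x + 2) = x*(x - 1)*(x - 2)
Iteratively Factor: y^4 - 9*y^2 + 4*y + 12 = (y - 2)*(y^3 + 2*y^2 - 5*y - 6) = (y - 2)^2*(y^2 + 4*y + 3) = (y - 2)^2*(y + 1)*(y + 3)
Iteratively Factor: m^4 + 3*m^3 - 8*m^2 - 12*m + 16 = (m + 4)*(m^3 - m^2 - 4*m + 4) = (m - 2)*(m + 4)*(m^2 + m - 2) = (m - 2)*(m + 2)*(m + 4)*(m - 1)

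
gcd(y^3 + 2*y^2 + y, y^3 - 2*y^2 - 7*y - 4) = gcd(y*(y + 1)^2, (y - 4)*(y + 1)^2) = y^2 + 2*y + 1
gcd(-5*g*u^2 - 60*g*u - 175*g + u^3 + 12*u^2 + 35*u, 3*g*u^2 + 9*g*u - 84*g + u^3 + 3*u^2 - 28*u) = u + 7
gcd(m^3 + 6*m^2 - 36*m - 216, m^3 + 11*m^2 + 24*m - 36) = m^2 + 12*m + 36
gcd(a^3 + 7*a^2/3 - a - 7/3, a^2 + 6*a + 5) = a + 1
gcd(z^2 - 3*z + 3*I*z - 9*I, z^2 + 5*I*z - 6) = z + 3*I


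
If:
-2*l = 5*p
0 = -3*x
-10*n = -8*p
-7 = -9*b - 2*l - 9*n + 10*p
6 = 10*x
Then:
No Solution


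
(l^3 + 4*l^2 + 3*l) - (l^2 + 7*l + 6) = l^3 + 3*l^2 - 4*l - 6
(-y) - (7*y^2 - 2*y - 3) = -7*y^2 + y + 3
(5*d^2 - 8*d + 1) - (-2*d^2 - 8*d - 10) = 7*d^2 + 11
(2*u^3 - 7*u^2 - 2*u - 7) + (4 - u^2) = 2*u^3 - 8*u^2 - 2*u - 3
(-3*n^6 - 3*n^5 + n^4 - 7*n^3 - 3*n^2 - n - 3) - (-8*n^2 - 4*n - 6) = -3*n^6 - 3*n^5 + n^4 - 7*n^3 + 5*n^2 + 3*n + 3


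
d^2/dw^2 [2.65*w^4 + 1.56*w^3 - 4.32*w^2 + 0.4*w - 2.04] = 31.8*w^2 + 9.36*w - 8.64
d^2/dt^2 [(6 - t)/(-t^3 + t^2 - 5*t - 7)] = 2*((t - 6)*(3*t^2 - 2*t + 5)^2 + (-3*t^2 + 2*t - (t - 6)*(3*t - 1) - 5)*(t^3 - t^2 + 5*t + 7))/(t^3 - t^2 + 5*t + 7)^3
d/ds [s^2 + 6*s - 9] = 2*s + 6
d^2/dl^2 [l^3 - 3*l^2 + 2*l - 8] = 6*l - 6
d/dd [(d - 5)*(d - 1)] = 2*d - 6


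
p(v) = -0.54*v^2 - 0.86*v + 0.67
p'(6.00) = -7.34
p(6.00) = -23.93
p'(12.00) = -13.82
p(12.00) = -87.41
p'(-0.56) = -0.26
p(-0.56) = 0.98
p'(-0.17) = -0.68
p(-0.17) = 0.80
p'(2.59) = -3.66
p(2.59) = -5.18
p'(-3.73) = 3.17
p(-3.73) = -3.64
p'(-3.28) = 2.68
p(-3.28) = -2.32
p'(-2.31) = 1.63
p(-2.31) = -0.22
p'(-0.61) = -0.20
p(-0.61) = 0.99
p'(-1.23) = 0.47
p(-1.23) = 0.91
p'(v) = -1.08*v - 0.86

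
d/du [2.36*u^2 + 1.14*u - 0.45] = 4.72*u + 1.14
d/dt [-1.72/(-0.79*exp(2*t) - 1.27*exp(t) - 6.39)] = (-2.7176*exp(t) - 2.1844)*exp(t)/(0.79*exp(2*t) + 1.27*exp(t) + 6.39)^2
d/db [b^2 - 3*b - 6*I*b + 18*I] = 2*b - 3 - 6*I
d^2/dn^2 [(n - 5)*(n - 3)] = 2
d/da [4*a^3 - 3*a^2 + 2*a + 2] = 12*a^2 - 6*a + 2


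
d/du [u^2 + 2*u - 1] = 2*u + 2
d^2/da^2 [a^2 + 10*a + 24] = 2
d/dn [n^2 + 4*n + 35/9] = 2*n + 4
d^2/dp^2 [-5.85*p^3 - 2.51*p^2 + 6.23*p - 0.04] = -35.1*p - 5.02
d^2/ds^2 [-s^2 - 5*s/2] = -2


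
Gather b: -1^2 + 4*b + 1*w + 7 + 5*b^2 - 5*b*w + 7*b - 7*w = 5*b^2 + b*(11 - 5*w) - 6*w + 6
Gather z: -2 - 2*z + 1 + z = -z - 1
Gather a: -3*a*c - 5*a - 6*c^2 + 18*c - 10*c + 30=a*(-3*c - 5) - 6*c^2 + 8*c + 30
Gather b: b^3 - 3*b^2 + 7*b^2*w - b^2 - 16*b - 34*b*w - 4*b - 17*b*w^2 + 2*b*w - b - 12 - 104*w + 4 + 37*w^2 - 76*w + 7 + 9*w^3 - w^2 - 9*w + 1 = b^3 + b^2*(7*w - 4) + b*(-17*w^2 - 32*w - 21) + 9*w^3 + 36*w^2 - 189*w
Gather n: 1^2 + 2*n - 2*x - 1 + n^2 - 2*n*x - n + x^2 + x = n^2 + n*(1 - 2*x) + x^2 - x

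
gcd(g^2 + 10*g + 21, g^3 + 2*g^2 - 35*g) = g + 7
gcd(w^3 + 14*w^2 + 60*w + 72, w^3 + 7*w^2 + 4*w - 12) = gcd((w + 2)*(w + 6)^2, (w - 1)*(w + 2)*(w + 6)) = w^2 + 8*w + 12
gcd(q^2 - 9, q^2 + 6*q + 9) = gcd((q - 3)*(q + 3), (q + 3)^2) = q + 3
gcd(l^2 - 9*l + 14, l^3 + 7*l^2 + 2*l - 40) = l - 2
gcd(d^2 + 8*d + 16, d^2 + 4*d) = d + 4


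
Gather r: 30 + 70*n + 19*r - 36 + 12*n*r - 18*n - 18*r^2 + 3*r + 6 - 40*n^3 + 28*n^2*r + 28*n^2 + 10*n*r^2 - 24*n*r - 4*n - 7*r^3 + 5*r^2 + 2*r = -40*n^3 + 28*n^2 + 48*n - 7*r^3 + r^2*(10*n - 13) + r*(28*n^2 - 12*n + 24)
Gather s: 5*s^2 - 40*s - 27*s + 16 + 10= 5*s^2 - 67*s + 26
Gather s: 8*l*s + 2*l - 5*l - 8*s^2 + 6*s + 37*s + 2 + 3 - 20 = -3*l - 8*s^2 + s*(8*l + 43) - 15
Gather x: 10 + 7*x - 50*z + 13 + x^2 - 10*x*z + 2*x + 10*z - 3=x^2 + x*(9 - 10*z) - 40*z + 20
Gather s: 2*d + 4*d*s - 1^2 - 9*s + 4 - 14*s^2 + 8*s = 2*d - 14*s^2 + s*(4*d - 1) + 3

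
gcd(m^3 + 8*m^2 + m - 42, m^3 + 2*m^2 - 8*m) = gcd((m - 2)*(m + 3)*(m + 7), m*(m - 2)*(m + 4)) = m - 2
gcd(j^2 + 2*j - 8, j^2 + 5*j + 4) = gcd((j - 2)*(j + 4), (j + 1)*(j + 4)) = j + 4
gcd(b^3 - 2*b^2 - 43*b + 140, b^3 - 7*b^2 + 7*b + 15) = b - 5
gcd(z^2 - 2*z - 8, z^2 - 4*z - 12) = z + 2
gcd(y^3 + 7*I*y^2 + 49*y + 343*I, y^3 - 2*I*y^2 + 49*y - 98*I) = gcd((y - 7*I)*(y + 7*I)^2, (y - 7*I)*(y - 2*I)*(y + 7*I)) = y^2 + 49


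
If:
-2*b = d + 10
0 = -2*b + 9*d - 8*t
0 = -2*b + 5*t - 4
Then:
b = -241/58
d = -49/29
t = -25/29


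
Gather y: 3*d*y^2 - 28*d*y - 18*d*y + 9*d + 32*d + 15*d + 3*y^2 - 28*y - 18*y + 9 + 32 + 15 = 56*d + y^2*(3*d + 3) + y*(-46*d - 46) + 56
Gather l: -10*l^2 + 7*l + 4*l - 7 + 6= -10*l^2 + 11*l - 1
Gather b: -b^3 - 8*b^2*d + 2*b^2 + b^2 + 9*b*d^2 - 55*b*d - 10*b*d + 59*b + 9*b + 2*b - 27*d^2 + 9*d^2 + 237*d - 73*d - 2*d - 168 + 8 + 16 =-b^3 + b^2*(3 - 8*d) + b*(9*d^2 - 65*d + 70) - 18*d^2 + 162*d - 144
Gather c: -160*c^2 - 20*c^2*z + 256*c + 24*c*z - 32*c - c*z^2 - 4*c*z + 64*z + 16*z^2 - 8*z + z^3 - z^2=c^2*(-20*z - 160) + c*(-z^2 + 20*z + 224) + z^3 + 15*z^2 + 56*z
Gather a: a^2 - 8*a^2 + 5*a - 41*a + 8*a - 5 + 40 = -7*a^2 - 28*a + 35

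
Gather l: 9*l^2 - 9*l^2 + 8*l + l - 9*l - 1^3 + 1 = 0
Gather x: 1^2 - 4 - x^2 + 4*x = -x^2 + 4*x - 3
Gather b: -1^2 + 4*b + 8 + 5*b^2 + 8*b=5*b^2 + 12*b + 7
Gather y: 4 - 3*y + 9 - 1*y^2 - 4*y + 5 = -y^2 - 7*y + 18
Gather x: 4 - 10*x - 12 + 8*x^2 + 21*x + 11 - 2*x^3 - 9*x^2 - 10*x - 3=-2*x^3 - x^2 + x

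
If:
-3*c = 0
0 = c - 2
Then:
No Solution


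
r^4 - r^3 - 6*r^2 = r^2*(r - 3)*(r + 2)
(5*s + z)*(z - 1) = 5*s*z - 5*s + z^2 - z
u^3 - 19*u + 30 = (u - 3)*(u - 2)*(u + 5)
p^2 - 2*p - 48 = (p - 8)*(p + 6)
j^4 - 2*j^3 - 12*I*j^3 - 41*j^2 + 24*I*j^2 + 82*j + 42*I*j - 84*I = (j - 2)*(j - 7*I)*(j - 3*I)*(j - 2*I)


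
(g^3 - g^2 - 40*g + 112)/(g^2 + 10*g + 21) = (g^2 - 8*g + 16)/(g + 3)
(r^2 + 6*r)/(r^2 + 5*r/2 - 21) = 2*r/(2*r - 7)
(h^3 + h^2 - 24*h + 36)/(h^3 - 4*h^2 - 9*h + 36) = (h^2 + 4*h - 12)/(h^2 - h - 12)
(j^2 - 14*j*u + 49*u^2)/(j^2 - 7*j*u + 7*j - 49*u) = (j - 7*u)/(j + 7)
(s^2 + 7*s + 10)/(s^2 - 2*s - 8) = (s + 5)/(s - 4)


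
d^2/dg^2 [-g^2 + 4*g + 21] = -2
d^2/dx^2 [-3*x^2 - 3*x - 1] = -6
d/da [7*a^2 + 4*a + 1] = 14*a + 4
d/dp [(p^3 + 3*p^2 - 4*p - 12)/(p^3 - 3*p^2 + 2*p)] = 6*(-p^2 - 2*p + 1)/(p^2*(p^2 - 2*p + 1))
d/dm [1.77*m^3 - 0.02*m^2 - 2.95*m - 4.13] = 5.31*m^2 - 0.04*m - 2.95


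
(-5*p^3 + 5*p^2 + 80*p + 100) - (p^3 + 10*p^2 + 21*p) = -6*p^3 - 5*p^2 + 59*p + 100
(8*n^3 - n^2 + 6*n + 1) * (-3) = -24*n^3 + 3*n^2 - 18*n - 3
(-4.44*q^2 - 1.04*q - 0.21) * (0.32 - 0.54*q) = 2.3976*q^3 - 0.8592*q^2 - 0.2194*q - 0.0672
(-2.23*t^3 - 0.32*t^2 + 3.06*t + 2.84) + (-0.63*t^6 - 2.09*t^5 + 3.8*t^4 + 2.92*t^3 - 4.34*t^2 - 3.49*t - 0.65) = -0.63*t^6 - 2.09*t^5 + 3.8*t^4 + 0.69*t^3 - 4.66*t^2 - 0.43*t + 2.19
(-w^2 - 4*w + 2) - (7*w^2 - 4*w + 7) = -8*w^2 - 5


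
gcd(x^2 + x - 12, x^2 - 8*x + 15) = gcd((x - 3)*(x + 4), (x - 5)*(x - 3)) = x - 3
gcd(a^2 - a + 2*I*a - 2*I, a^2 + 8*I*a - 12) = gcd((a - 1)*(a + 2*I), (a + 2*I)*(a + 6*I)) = a + 2*I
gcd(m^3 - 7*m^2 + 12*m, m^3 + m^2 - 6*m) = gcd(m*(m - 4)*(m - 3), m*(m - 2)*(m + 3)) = m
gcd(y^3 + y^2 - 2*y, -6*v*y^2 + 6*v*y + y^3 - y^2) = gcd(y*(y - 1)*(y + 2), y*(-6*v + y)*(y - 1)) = y^2 - y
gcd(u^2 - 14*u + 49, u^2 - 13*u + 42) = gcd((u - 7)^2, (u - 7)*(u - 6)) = u - 7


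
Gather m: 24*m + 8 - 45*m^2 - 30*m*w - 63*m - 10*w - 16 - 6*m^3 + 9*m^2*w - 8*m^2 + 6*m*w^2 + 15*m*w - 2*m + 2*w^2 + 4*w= -6*m^3 + m^2*(9*w - 53) + m*(6*w^2 - 15*w - 41) + 2*w^2 - 6*w - 8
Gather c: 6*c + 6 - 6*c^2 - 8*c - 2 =-6*c^2 - 2*c + 4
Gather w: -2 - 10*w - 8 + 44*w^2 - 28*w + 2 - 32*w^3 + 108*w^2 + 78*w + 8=-32*w^3 + 152*w^2 + 40*w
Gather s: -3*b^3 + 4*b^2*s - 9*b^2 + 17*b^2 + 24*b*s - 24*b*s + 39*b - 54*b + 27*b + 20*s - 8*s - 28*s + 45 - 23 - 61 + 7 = -3*b^3 + 8*b^2 + 12*b + s*(4*b^2 - 16) - 32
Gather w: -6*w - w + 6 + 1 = 7 - 7*w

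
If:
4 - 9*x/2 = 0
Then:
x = 8/9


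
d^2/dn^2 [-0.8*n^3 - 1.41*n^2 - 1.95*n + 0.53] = -4.8*n - 2.82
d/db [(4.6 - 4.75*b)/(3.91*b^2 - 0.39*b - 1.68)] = (18.5725*b^2 - 35.972*b + 9.774)/(15.2881*b^4 - 3.0498*b^3 - 12.9855*b^2 + 1.3104*b + 2.8224)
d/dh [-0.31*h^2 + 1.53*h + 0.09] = 1.53 - 0.62*h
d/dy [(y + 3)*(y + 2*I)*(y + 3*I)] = 3*y^2 + y*(6 + 10*I) - 6 + 15*I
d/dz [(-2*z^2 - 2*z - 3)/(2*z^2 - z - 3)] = 3*(2*z^2 + 8*z + 1)/(4*z^4 - 4*z^3 - 11*z^2 + 6*z + 9)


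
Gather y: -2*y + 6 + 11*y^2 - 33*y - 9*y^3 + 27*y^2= -9*y^3 + 38*y^2 - 35*y + 6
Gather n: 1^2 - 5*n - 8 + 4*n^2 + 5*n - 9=4*n^2 - 16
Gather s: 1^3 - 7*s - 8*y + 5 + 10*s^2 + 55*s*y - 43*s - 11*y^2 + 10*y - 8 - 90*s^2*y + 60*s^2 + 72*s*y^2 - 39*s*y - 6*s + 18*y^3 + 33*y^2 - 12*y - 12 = s^2*(70 - 90*y) + s*(72*y^2 + 16*y - 56) + 18*y^3 + 22*y^2 - 10*y - 14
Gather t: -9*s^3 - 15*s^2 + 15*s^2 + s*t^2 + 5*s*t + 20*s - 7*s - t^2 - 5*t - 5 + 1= -9*s^3 + 13*s + t^2*(s - 1) + t*(5*s - 5) - 4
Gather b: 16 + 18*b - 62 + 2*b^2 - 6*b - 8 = 2*b^2 + 12*b - 54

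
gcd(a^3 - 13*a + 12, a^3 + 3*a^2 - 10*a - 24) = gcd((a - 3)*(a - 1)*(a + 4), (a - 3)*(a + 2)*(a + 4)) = a^2 + a - 12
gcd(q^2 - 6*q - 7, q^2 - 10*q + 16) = 1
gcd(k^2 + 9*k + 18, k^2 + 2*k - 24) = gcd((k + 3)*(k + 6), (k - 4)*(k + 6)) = k + 6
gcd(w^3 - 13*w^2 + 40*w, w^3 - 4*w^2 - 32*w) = w^2 - 8*w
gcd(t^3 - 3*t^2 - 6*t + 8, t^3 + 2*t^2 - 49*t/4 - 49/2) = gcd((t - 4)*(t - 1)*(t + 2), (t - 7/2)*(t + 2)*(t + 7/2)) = t + 2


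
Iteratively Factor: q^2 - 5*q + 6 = (q - 2)*(q - 3)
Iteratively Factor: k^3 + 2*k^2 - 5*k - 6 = (k + 3)*(k^2 - k - 2) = (k - 2)*(k + 3)*(k + 1)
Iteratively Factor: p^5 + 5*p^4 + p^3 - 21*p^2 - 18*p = (p + 1)*(p^4 + 4*p^3 - 3*p^2 - 18*p) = (p + 1)*(p + 3)*(p^3 + p^2 - 6*p) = p*(p + 1)*(p + 3)*(p^2 + p - 6) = p*(p + 1)*(p + 3)^2*(p - 2)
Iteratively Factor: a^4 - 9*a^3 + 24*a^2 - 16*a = (a - 4)*(a^3 - 5*a^2 + 4*a) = a*(a - 4)*(a^2 - 5*a + 4) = a*(a - 4)*(a - 1)*(a - 4)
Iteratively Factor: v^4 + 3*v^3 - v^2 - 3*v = (v + 3)*(v^3 - v) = (v + 1)*(v + 3)*(v^2 - v) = (v - 1)*(v + 1)*(v + 3)*(v)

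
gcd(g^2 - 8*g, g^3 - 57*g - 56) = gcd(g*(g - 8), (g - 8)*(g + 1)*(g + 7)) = g - 8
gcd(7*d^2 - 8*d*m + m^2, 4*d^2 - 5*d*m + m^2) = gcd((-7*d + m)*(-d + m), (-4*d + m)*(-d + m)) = d - m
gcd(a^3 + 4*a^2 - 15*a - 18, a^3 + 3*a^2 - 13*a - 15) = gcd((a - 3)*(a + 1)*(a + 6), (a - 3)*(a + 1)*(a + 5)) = a^2 - 2*a - 3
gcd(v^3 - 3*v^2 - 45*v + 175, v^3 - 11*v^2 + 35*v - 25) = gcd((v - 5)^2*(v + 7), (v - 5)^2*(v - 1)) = v^2 - 10*v + 25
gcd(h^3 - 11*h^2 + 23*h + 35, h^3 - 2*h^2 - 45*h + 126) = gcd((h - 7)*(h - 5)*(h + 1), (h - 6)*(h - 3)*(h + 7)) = 1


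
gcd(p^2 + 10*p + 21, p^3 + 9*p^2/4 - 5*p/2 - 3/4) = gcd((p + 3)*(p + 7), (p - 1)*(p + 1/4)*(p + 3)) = p + 3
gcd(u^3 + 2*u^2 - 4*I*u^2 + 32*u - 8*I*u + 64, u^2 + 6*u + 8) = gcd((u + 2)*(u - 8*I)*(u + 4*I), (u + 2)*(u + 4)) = u + 2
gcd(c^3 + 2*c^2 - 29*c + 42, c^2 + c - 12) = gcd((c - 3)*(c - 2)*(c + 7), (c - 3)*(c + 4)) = c - 3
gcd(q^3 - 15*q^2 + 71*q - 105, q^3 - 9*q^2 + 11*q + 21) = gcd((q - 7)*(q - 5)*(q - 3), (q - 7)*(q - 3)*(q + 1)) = q^2 - 10*q + 21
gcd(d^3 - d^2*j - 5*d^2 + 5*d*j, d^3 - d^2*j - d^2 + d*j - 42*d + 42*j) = d - j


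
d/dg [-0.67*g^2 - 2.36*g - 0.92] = -1.34*g - 2.36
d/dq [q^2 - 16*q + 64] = 2*q - 16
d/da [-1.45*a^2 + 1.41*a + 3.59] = 1.41 - 2.9*a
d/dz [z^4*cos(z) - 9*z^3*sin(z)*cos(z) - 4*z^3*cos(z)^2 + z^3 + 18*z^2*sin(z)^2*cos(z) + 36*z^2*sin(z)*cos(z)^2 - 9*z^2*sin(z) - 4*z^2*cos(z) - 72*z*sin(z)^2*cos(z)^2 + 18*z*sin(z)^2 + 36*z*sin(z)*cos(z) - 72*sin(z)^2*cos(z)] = -z^4*sin(z) + 4*z^3*sin(2*z) + 4*z^3*cos(z) - 9*z^3*cos(2*z) - z^2*sin(z)/2 - 27*z^2*sin(2*z)/2 + 27*z^2*sin(3*z)/2 - 6*z^2*cos(2*z) + 27*z^2*cos(3*z) - 3*z^2 + 18*z*sin(2*z) + 18*z*sin(3*z) - 36*z*sin(4*z) + z*cos(z) + 36*z*cos(2*z) - 9*z*cos(3*z) + 18*sin(z) + 18*sin(2*z) - 54*sin(3*z) + 18*cos(2*z)^2 - 9*cos(2*z) - 9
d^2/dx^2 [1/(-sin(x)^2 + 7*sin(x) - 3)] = (4*sin(x)^4 - 21*sin(x)^3 + 31*sin(x)^2 + 63*sin(x) - 92)/(sin(x)^2 - 7*sin(x) + 3)^3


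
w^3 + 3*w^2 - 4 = (w - 1)*(w + 2)^2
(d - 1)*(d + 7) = d^2 + 6*d - 7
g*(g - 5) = g^2 - 5*g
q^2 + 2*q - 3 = (q - 1)*(q + 3)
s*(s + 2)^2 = s^3 + 4*s^2 + 4*s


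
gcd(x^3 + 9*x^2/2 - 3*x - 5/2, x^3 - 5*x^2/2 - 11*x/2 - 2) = x + 1/2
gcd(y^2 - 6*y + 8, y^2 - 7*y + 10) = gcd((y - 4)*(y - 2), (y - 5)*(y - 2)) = y - 2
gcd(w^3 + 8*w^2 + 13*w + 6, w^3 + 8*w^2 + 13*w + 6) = w^3 + 8*w^2 + 13*w + 6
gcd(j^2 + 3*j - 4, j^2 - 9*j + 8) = j - 1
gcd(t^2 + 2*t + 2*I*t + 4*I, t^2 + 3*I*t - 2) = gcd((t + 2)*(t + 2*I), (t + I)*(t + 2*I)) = t + 2*I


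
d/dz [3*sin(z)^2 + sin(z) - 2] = (6*sin(z) + 1)*cos(z)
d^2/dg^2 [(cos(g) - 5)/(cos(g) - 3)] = 2*(cos(g)^2 + 3*cos(g) - 2)/(cos(g) - 3)^3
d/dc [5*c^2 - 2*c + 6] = 10*c - 2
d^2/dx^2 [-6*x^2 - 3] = -12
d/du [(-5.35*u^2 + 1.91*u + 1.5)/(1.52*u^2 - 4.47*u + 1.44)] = (21.0113*u^2 - 19.968*u + 9.4554)/(2.3104*u^4 - 13.5888*u^3 + 24.3585*u^2 - 12.8736*u + 2.0736)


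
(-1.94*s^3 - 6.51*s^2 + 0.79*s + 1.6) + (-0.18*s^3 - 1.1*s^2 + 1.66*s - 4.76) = -2.12*s^3 - 7.61*s^2 + 2.45*s - 3.16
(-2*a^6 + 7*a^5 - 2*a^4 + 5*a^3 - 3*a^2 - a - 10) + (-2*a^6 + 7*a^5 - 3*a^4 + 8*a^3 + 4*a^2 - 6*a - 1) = -4*a^6 + 14*a^5 - 5*a^4 + 13*a^3 + a^2 - 7*a - 11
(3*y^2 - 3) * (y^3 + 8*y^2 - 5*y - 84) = 3*y^5 + 24*y^4 - 18*y^3 - 276*y^2 + 15*y + 252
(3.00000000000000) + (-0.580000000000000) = 2.42000000000000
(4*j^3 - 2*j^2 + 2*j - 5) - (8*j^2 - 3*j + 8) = 4*j^3 - 10*j^2 + 5*j - 13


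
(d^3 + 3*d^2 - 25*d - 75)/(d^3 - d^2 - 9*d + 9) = (d^2 - 25)/(d^2 - 4*d + 3)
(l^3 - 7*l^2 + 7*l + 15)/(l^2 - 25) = (l^2 - 2*l - 3)/(l + 5)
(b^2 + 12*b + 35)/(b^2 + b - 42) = (b + 5)/(b - 6)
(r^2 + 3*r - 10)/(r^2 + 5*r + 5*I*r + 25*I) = (r - 2)/(r + 5*I)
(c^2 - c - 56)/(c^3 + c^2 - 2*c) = (c^2 - c - 56)/(c*(c^2 + c - 2))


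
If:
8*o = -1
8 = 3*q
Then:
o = -1/8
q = 8/3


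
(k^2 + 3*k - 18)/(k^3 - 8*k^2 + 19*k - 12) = (k + 6)/(k^2 - 5*k + 4)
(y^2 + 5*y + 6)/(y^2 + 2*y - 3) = (y + 2)/(y - 1)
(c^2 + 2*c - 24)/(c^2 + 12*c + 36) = (c - 4)/(c + 6)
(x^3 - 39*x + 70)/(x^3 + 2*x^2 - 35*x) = (x - 2)/x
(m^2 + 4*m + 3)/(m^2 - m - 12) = (m + 1)/(m - 4)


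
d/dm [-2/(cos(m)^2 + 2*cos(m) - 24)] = -4*(cos(m) + 1)*sin(m)/(cos(m)^2 + 2*cos(m) - 24)^2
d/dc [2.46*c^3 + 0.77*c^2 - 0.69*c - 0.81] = 7.38*c^2 + 1.54*c - 0.69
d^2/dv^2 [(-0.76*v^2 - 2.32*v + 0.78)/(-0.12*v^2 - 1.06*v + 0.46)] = (1.38777878078145e-17*v^4 - 0.126528*v^3 + 0.18432*v^2 + 0.173088*v + 0.745168)/(0.001728*v^6 + 0.045792*v^5 + 0.384624*v^4 + 0.839944*v^3 - 1.474392*v^2 + 0.672888*v - 0.097336)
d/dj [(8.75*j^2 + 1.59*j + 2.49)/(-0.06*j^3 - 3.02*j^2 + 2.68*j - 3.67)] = (0.525*j^4 + 0.190800000000003*j^3 + 28.7*j^2 - 49.1854*j - 12.5085)/(0.0036*j^6 + 0.3624*j^5 + 8.7988*j^4 - 15.7468*j^3 + 29.3492*j^2 - 19.6712*j + 13.4689)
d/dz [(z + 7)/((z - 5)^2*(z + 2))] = ((z - 5)*(z + 2) - (z - 5)*(z + 7) - 2*(z + 2)*(z + 7))/((z - 5)^3*(z + 2)^2)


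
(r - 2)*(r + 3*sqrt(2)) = r^2 - 2*r + 3*sqrt(2)*r - 6*sqrt(2)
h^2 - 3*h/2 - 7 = (h - 7/2)*(h + 2)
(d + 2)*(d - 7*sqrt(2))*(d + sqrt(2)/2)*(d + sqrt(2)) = d^4 - 11*sqrt(2)*d^3/2 + 2*d^3 - 20*d^2 - 11*sqrt(2)*d^2 - 40*d - 7*sqrt(2)*d - 14*sqrt(2)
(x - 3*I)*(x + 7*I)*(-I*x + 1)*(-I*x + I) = -x^4 + x^3 - 5*I*x^3 - 17*x^2 + 5*I*x^2 + 17*x - 21*I*x + 21*I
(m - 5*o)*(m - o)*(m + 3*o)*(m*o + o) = m^4*o - 3*m^3*o^2 + m^3*o - 13*m^2*o^3 - 3*m^2*o^2 + 15*m*o^4 - 13*m*o^3 + 15*o^4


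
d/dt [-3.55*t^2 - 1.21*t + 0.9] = -7.1*t - 1.21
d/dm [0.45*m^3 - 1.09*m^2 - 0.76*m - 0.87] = 1.35*m^2 - 2.18*m - 0.76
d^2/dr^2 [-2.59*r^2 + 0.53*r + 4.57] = -5.18000000000000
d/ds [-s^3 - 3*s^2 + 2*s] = -3*s^2 - 6*s + 2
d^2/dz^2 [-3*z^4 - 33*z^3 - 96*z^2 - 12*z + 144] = -36*z^2 - 198*z - 192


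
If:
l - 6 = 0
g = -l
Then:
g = -6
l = 6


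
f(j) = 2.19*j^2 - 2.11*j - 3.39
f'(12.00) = 50.45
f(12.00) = 286.65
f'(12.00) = 50.45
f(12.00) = 286.65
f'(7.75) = 31.84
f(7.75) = 111.79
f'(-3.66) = -18.14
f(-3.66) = 33.67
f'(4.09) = 15.80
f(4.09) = 24.61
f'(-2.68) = -13.85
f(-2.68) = 17.99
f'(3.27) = 12.21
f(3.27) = 13.13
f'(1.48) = 4.37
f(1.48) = -1.72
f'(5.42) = 21.63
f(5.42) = 49.51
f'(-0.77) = -5.48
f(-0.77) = -0.47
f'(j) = 4.38*j - 2.11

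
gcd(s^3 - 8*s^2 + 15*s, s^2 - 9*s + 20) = s - 5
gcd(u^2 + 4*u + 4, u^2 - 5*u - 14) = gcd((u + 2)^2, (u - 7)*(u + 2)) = u + 2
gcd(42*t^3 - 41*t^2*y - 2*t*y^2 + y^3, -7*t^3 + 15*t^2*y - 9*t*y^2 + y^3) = 7*t^2 - 8*t*y + y^2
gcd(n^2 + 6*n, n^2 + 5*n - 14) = 1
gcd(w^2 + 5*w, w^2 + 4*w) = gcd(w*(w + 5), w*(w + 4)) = w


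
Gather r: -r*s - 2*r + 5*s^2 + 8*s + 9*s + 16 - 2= r*(-s - 2) + 5*s^2 + 17*s + 14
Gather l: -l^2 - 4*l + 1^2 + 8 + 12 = -l^2 - 4*l + 21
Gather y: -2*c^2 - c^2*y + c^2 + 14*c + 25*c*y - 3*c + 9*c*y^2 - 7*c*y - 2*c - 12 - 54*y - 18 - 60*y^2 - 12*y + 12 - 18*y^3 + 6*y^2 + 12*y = -c^2 + 9*c - 18*y^3 + y^2*(9*c - 54) + y*(-c^2 + 18*c - 54) - 18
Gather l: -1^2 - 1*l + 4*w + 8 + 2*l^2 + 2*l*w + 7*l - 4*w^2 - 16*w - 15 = 2*l^2 + l*(2*w + 6) - 4*w^2 - 12*w - 8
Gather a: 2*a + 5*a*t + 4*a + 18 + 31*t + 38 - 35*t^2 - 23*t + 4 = a*(5*t + 6) - 35*t^2 + 8*t + 60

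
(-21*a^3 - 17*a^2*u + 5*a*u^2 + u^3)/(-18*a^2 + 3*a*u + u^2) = (7*a^2 + 8*a*u + u^2)/(6*a + u)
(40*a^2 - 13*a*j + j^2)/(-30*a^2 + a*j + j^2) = (-8*a + j)/(6*a + j)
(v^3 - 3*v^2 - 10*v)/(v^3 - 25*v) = (v + 2)/(v + 5)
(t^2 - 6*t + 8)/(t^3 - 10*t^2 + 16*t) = (t - 4)/(t*(t - 8))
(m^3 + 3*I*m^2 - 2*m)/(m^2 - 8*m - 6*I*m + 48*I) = m*(m^2 + 3*I*m - 2)/(m^2 - 8*m - 6*I*m + 48*I)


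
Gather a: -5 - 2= -7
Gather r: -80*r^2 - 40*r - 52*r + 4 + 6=-80*r^2 - 92*r + 10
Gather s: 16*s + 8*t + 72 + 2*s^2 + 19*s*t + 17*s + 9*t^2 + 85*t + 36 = 2*s^2 + s*(19*t + 33) + 9*t^2 + 93*t + 108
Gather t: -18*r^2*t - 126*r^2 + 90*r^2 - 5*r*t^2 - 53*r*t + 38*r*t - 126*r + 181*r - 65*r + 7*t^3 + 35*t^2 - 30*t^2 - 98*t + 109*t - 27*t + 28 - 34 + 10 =-36*r^2 - 10*r + 7*t^3 + t^2*(5 - 5*r) + t*(-18*r^2 - 15*r - 16) + 4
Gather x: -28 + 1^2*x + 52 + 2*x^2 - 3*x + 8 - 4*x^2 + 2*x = 32 - 2*x^2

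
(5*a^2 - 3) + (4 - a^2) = 4*a^2 + 1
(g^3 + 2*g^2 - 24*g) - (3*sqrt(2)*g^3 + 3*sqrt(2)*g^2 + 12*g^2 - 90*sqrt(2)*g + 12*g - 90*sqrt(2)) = -3*sqrt(2)*g^3 + g^3 - 10*g^2 - 3*sqrt(2)*g^2 - 36*g + 90*sqrt(2)*g + 90*sqrt(2)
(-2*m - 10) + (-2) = -2*m - 12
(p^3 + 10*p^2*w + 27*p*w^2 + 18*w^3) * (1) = p^3 + 10*p^2*w + 27*p*w^2 + 18*w^3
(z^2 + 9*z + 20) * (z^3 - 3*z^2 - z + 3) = z^5 + 6*z^4 - 8*z^3 - 66*z^2 + 7*z + 60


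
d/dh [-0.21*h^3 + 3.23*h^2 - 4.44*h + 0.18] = -0.63*h^2 + 6.46*h - 4.44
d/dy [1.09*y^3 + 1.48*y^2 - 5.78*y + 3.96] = 3.27*y^2 + 2.96*y - 5.78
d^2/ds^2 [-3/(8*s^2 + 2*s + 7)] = 24*(16*s^2 + 4*s - (8*s + 1)^2 + 14)/(8*s^2 + 2*s + 7)^3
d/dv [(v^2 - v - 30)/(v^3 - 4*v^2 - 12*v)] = (-v^2 - 10*v - 10)/(v^2*(v^2 + 4*v + 4))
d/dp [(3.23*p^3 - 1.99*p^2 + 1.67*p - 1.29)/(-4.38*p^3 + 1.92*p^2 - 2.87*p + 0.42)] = (-2.5146*p^4 - 3.91099999999999*p^3 - 10.3759*p^2 + 3.282*p - 3.0009)/(19.1844*p^6 - 16.8192*p^5 + 28.8276*p^4 - 14.7*p^3 + 9.8497*p^2 - 2.4108*p + 0.1764)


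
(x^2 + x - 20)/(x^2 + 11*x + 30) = (x - 4)/(x + 6)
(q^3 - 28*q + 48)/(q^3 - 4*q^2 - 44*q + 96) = (q - 4)/(q - 8)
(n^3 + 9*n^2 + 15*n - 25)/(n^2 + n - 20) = (n^2 + 4*n - 5)/(n - 4)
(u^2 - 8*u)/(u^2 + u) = (u - 8)/(u + 1)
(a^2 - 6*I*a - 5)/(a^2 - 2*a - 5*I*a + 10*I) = (a - I)/(a - 2)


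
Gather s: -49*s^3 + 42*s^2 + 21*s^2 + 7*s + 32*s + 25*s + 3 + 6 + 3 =-49*s^3 + 63*s^2 + 64*s + 12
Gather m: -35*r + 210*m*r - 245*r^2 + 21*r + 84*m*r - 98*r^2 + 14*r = 294*m*r - 343*r^2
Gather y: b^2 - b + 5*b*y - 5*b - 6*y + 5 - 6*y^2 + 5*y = b^2 - 6*b - 6*y^2 + y*(5*b - 1) + 5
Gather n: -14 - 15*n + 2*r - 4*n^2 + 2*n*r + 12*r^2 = -4*n^2 + n*(2*r - 15) + 12*r^2 + 2*r - 14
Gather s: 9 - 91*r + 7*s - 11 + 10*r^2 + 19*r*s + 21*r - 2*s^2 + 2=10*r^2 - 70*r - 2*s^2 + s*(19*r + 7)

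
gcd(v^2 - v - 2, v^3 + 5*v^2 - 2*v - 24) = v - 2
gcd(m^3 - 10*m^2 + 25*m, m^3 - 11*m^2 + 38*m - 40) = m - 5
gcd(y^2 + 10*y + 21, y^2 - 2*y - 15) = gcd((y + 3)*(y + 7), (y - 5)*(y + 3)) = y + 3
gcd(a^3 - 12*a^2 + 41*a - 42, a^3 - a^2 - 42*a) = a - 7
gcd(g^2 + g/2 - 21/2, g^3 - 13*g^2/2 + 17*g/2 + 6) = g - 3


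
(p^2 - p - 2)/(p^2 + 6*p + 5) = (p - 2)/(p + 5)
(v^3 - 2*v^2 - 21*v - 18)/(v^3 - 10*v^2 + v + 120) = (v^2 - 5*v - 6)/(v^2 - 13*v + 40)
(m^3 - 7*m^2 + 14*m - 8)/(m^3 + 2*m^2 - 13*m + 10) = (m - 4)/(m + 5)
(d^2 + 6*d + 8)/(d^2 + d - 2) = (d + 4)/(d - 1)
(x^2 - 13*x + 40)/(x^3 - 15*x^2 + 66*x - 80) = 1/(x - 2)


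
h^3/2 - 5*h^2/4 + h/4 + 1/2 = (h/2 + 1/4)*(h - 2)*(h - 1)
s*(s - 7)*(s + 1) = s^3 - 6*s^2 - 7*s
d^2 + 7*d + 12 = (d + 3)*(d + 4)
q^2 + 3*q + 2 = (q + 1)*(q + 2)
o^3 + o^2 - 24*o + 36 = (o - 3)*(o - 2)*(o + 6)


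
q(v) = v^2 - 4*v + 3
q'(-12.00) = -28.00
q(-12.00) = 195.00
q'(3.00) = 2.00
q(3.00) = 0.00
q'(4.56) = 5.12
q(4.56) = 5.55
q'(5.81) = 7.62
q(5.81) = 13.52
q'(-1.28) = -6.56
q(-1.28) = 9.76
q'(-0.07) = -4.14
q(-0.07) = 3.28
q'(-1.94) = -7.88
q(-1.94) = 14.52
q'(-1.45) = -6.90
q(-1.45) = 10.90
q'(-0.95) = -5.90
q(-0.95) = 7.70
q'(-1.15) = -6.30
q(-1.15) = 8.92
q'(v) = 2*v - 4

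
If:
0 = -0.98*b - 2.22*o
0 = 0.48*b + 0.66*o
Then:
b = 0.00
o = 0.00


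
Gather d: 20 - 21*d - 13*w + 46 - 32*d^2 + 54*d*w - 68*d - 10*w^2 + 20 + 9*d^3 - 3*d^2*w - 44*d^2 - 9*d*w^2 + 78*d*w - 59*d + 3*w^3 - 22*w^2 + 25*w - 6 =9*d^3 + d^2*(-3*w - 76) + d*(-9*w^2 + 132*w - 148) + 3*w^3 - 32*w^2 + 12*w + 80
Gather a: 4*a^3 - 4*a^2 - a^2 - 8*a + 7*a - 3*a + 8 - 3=4*a^3 - 5*a^2 - 4*a + 5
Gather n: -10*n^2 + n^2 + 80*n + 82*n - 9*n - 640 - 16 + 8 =-9*n^2 + 153*n - 648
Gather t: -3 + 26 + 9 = 32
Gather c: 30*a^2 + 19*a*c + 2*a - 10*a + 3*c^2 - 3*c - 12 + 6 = 30*a^2 - 8*a + 3*c^2 + c*(19*a - 3) - 6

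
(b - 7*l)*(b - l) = b^2 - 8*b*l + 7*l^2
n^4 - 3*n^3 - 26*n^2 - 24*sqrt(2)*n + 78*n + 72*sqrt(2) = (n - 3)*(n - 4*sqrt(2))*(n + sqrt(2))*(n + 3*sqrt(2))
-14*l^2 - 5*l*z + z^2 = (-7*l + z)*(2*l + z)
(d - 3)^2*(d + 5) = d^3 - d^2 - 21*d + 45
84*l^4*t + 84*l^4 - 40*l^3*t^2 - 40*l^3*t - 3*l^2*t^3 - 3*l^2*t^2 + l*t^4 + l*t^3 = (-7*l + t)*(-2*l + t)*(6*l + t)*(l*t + l)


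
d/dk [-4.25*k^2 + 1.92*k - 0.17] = 1.92 - 8.5*k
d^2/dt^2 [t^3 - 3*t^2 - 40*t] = 6*t - 6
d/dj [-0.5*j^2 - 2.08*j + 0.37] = -1.0*j - 2.08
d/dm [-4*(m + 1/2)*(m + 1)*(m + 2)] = -12*m^2 - 28*m - 14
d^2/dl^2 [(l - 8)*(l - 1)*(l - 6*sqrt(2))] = 6*l - 18 - 12*sqrt(2)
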